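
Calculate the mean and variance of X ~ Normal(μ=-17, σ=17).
E[X] = -17.0000, Var(X) = 289.0000

We have X ~ Normal(μ=-17, σ=17).

For a Normal distribution with μ=-17, σ=17:

Expected value:
E[X] = -17.0000

Variance:
Var(X) = 289.0000

Standard deviation:
σ = √Var(X) = 17.0000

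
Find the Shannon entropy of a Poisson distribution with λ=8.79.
2.4956 nats

We have X ~ Poisson(λ=8.79).

The Shannon entropy measures the uncertainty or information content of the distribution.

For a Poisson distribution with λ=8.79:
H(X) = 2.4956 nats

(In bits, this would be 3.6004 bits.)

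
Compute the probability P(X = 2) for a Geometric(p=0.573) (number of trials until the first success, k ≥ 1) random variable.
0.244671

We have X ~ Geometric(p=0.573) (number of trials until the first success, k ≥ 1).

For a Geometric distribution, the PMF gives us the probability of each outcome.

Using the PMF formula:
P(X = 2) = 0.244671

Rounded to 4 decimal places: 0.2447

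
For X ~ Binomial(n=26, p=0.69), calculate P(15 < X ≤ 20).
0.712097

We have X ~ Binomial(n=26, p=0.69).

To find P(15 < X ≤ 20), we use:
P(15 < X ≤ 20) = P(X ≤ 20) - P(X ≤ 15)
                 = F(20) - F(15)
                 = 0.862629 - 0.150532
                 = 0.712097

So there's approximately a 71.2% chance that X falls in this range.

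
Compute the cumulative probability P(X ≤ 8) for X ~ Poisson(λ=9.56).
0.384469

We have X ~ Poisson(λ=9.56).

The CDF gives us P(X ≤ k).

Using the CDF:
P(X ≤ 8) = 0.384469

This means there's approximately a 38.4% chance that X is at most 8.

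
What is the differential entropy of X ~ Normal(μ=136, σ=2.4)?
2.2944 nats

We have X ~ Normal(μ=136, σ=2.4).

The differential entropy measures the uncertainty or information content of the distribution.

For a Normal distribution with μ=136, σ=2.4:
h(X) = 2.2944 nats

(In bits, this would be 3.3101 bits.)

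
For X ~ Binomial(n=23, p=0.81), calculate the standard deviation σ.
1.8814

We have X ~ Binomial(n=23, p=0.81).

For a Binomial distribution with n=23, p=0.81:
σ = √Var(X) = 1.8814

The standard deviation is the square root of the variance.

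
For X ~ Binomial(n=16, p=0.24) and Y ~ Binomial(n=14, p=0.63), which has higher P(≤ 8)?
X has higher probability (P(X ≤ 8) = 0.9944 > P(Y ≤ 8) = 0.4208)

Compute P(≤ 8) for each distribution:

X ~ Binomial(n=16, p=0.24):
P(X ≤ 8) = 0.9944

Y ~ Binomial(n=14, p=0.63):
P(Y ≤ 8) = 0.4208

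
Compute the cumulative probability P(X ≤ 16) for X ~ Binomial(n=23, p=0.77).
0.265174

We have X ~ Binomial(n=23, p=0.77).

The CDF gives us P(X ≤ k).

Using the CDF:
P(X ≤ 16) = 0.265174

This means there's approximately a 26.5% chance that X is at most 16.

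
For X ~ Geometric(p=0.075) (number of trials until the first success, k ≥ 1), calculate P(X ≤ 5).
0.322813

We have X ~ Geometric(p=0.075) (number of trials until the first success, k ≥ 1).

The CDF gives us P(X ≤ k).

Using the CDF:
P(X ≤ 5) = 0.322813

This means there's approximately a 32.3% chance that X is at most 5.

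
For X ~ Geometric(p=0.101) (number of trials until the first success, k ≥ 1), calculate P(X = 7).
0.053319

We have X ~ Geometric(p=0.101) (number of trials until the first success, k ≥ 1).

For a Geometric distribution, the PMF gives us the probability of each outcome.

Using the PMF formula:
P(X = 7) = 0.053319

Rounded to 4 decimal places: 0.0533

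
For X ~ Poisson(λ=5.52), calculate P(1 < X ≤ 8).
0.866533

We have X ~ Poisson(λ=5.52).

To find P(1 < X ≤ 8), we use:
P(1 < X ≤ 8) = P(X ≤ 8) - P(X ≤ 1)
                 = F(8) - F(1)
                 = 0.892652 - 0.026118
                 = 0.866533

So there's approximately a 86.7% chance that X falls in this range.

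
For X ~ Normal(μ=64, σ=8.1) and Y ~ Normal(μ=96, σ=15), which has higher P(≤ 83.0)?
X has higher probability (P(X ≤ 83.0) = 0.9905 > P(Y ≤ 83.0) = 0.1931)

Compute P(≤ 83.0) for each distribution:

X ~ Normal(μ=64, σ=8.1):
P(X ≤ 83.0) = 0.9905

Y ~ Normal(μ=96, σ=15):
P(Y ≤ 83.0) = 0.1931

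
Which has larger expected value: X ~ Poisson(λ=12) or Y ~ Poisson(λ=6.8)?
X has larger mean (12.0000 > 6.8000)

Compute the expected value for each distribution:

X ~ Poisson(λ=12):
E[X] = 12.0000

Y ~ Poisson(λ=6.8):
E[Y] = 6.8000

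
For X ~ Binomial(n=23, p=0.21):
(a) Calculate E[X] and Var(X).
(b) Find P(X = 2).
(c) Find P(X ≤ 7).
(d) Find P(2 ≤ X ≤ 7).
(a) E[X] = 4.8300, Var(X) = 3.8157
(b) P(X = 2) = 0.079018
(c) P(X ≤ 7) = 0.909377
(d) P(2 ≤ X ≤ 7) = 0.877933

We have X ~ Binomial(n=23, p=0.21).

(a) Moments:
E[X] = 4.8300
Var(X) = 3.8157
σ = √Var(X) = 1.9534

(b) Point probability using PMF:
P(X = 2) = 0.079018

(c) Cumulative probability using CDF:
P(X ≤ 7) = F(7) = 0.909377

(d) Range probability:
P(2 ≤ X ≤ 7) = P(X ≤ 7) - P(X ≤ 1)
                   = F(7) - F(1)
                   = 0.909377 - 0.031444
                   = 0.877933

This means approximately 87.8% of outcomes fall in the interval [2, 7].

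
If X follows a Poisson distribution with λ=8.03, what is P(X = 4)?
0.056398

We have X ~ Poisson(λ=8.03).

For a Poisson distribution, the PMF gives us the probability of each outcome.

Using the PMF formula:
P(X = 4) = 0.056398

Rounded to 4 decimal places: 0.0564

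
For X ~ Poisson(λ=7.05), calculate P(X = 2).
0.021556

We have X ~ Poisson(λ=7.05).

For a Poisson distribution, the PMF gives us the probability of each outcome.

Using the PMF formula:
P(X = 2) = 0.021556

Rounded to 4 decimal places: 0.0216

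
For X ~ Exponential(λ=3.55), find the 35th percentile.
0.1213

We have X ~ Exponential(λ=3.55).

We want to find x such that P(X ≤ x) = 0.35.

This is the 35th percentile, which means 35% of values fall below this point.

Using the inverse CDF (quantile function):
x = F⁻¹(0.35) = 0.1213

Verification: P(X ≤ 0.1213) = 0.35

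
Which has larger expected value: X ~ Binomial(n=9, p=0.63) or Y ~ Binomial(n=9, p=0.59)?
X has larger mean (5.6700 > 5.3100)

Compute the expected value for each distribution:

X ~ Binomial(n=9, p=0.63):
E[X] = 5.6700

Y ~ Binomial(n=9, p=0.59):
E[Y] = 5.3100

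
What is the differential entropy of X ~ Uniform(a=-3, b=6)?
2.1972 nats

We have X ~ Uniform(a=-3, b=6).

The differential entropy measures the uncertainty or information content of the distribution.

For a Uniform distribution with a=-3, b=6:
h(X) = 2.1972 nats

(In bits, this would be 3.1699 bits.)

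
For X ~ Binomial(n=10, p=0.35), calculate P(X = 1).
0.072492

We have X ~ Binomial(n=10, p=0.35).

For a Binomial distribution, the PMF gives us the probability of each outcome.

Using the PMF formula:
P(X = 1) = 0.072492

Rounded to 4 decimal places: 0.0725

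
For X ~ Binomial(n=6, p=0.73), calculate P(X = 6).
0.151334

We have X ~ Binomial(n=6, p=0.73).

For a Binomial distribution, the PMF gives us the probability of each outcome.

Using the PMF formula:
P(X = 6) = 0.151334

Rounded to 4 decimal places: 0.1513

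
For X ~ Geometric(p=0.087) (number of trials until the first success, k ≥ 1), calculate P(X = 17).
0.020279

We have X ~ Geometric(p=0.087) (number of trials until the first success, k ≥ 1).

For a Geometric distribution, the PMF gives us the probability of each outcome.

Using the PMF formula:
P(X = 17) = 0.020279

Rounded to 4 decimal places: 0.0203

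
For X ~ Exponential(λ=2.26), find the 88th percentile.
0.9382

We have X ~ Exponential(λ=2.26).

We want to find x such that P(X ≤ x) = 0.88.

This is the 88th percentile, which means 88% of values fall below this point.

Using the inverse CDF (quantile function):
x = F⁻¹(0.88) = 0.9382

Verification: P(X ≤ 0.9382) = 0.88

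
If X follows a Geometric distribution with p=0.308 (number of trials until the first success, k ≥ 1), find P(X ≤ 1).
0.308000

We have X ~ Geometric(p=0.308) (number of trials until the first success, k ≥ 1).

The CDF gives us P(X ≤ k).

Using the CDF:
P(X ≤ 1) = 0.308000

This means there's approximately a 30.8% chance that X is at most 1.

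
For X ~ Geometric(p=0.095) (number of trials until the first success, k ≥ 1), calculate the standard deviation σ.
10.0138

We have X ~ Geometric(p=0.095) (number of trials until the first success, k ≥ 1).

For a Geometric distribution with p=0.095 (number of trials until the first success, k ≥ 1):
σ = √Var(X) = 10.0138

The standard deviation is the square root of the variance.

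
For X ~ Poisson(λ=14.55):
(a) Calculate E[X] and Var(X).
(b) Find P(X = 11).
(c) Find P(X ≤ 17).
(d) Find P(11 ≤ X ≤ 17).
(a) E[X] = 14.5500, Var(X) = 14.5500
(b) P(X = 11) = 0.074362
(c) P(X ≤ 17) = 0.785774
(d) P(11 ≤ X ≤ 17) = 0.643746

We have X ~ Poisson(λ=14.55).

(a) Moments:
E[X] = 14.5500
Var(X) = 14.5500
σ = √Var(X) = 3.8144

(b) Point probability using PMF:
P(X = 11) = 0.074362

(c) Cumulative probability using CDF:
P(X ≤ 17) = F(17) = 0.785774

(d) Range probability:
P(11 ≤ X ≤ 17) = P(X ≤ 17) - P(X ≤ 10)
                   = F(17) - F(10)
                   = 0.785774 - 0.142028
                   = 0.643746

This means approximately 64.4% of outcomes fall in the interval [11, 17].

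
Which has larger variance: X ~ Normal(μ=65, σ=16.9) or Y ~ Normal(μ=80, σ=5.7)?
X has larger variance (285.6100 > 32.4900)

Compute the variance for each distribution:

X ~ Normal(μ=65, σ=16.9):
Var(X) = 285.6100

Y ~ Normal(μ=80, σ=5.7):
Var(Y) = 32.4900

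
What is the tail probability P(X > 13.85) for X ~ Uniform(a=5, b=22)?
0.479412

We have X ~ Uniform(a=5, b=22).

P(X > 13.85) = 1 - P(X ≤ 13.85)
                = 1 - F(13.85)
                = 1 - 0.520588
                = 0.479412

So there's approximately a 47.9% chance that X exceeds 13.85.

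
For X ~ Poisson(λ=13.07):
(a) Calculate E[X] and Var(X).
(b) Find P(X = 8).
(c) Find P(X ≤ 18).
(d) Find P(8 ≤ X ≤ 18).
(a) E[X] = 13.0700, Var(X) = 13.0700
(b) P(X = 8) = 0.044510
(c) P(X ≤ 18) = 0.927350
(d) P(8 ≤ X ≤ 18) = 0.875260

We have X ~ Poisson(λ=13.07).

(a) Moments:
E[X] = 13.0700
Var(X) = 13.0700
σ = √Var(X) = 3.6152

(b) Point probability using PMF:
P(X = 8) = 0.044510

(c) Cumulative probability using CDF:
P(X ≤ 18) = F(18) = 0.927350

(d) Range probability:
P(8 ≤ X ≤ 18) = P(X ≤ 18) - P(X ≤ 7)
                   = F(18) - F(7)
                   = 0.927350 - 0.052090
                   = 0.875260

This means approximately 87.5% of outcomes fall in the interval [8, 18].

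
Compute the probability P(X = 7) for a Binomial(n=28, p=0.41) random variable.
0.035542

We have X ~ Binomial(n=28, p=0.41).

For a Binomial distribution, the PMF gives us the probability of each outcome.

Using the PMF formula:
P(X = 7) = 0.035542

Rounded to 4 decimal places: 0.0355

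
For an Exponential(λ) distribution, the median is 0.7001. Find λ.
λ = 0.9901

For X ~ Exponential(λ), the CDF is F(x) = 1 - e^(-λx).
The median m satisfies F(m) = 0.5:
1 - e^(-λm) = 0.5
e^(-λm) = 0.5
λm = ln(2)
m = ln(2) / λ

Given m = 0.7001:
λ = ln(2) / 0.7001 = 0.693147 / 0.7001 = 0.9901

Verification: ln(2) / 0.9901 = 0.7001 ✓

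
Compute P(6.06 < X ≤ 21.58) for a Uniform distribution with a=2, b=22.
0.776000

We have X ~ Uniform(a=2, b=22).

To find P(6.06 < X ≤ 21.58), we use:
P(6.06 < X ≤ 21.58) = P(X ≤ 21.58) - P(X ≤ 6.06)
                 = F(21.58) - F(6.06)
                 = 0.979000 - 0.203000
                 = 0.776000

So there's approximately a 77.6% chance that X falls in this range.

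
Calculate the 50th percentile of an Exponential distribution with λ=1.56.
0.4443

We have X ~ Exponential(λ=1.56).

We want to find x such that P(X ≤ x) = 0.5.

This is the 50th percentile, which means 50% of values fall below this point.

Using the inverse CDF (quantile function):
x = F⁻¹(0.5) = 0.4443

Verification: P(X ≤ 0.4443) = 0.5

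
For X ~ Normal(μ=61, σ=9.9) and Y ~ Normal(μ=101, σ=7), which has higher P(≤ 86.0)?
X has higher probability (P(X ≤ 86.0) = 0.9942 > P(Y ≤ 86.0) = 0.0161)

Compute P(≤ 86.0) for each distribution:

X ~ Normal(μ=61, σ=9.9):
P(X ≤ 86.0) = 0.9942

Y ~ Normal(μ=101, σ=7):
P(Y ≤ 86.0) = 0.0161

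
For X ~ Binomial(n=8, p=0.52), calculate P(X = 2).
0.092600

We have X ~ Binomial(n=8, p=0.52).

For a Binomial distribution, the PMF gives us the probability of each outcome.

Using the PMF formula:
P(X = 2) = 0.092600

Rounded to 4 decimal places: 0.0926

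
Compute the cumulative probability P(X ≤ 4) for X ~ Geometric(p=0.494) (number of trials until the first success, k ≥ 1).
0.934446

We have X ~ Geometric(p=0.494) (number of trials until the first success, k ≥ 1).

The CDF gives us P(X ≤ k).

Using the CDF:
P(X ≤ 4) = 0.934446

This means there's approximately a 93.4% chance that X is at most 4.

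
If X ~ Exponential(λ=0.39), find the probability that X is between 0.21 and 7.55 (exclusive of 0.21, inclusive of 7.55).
0.868736

We have X ~ Exponential(λ=0.39).

To find P(0.21 < X ≤ 7.55), we use:
P(0.21 < X ≤ 7.55) = P(X ≤ 7.55) - P(X ≤ 0.21)
                 = F(7.55) - F(0.21)
                 = 0.947372 - 0.078636
                 = 0.868736

So there's approximately a 86.9% chance that X falls in this range.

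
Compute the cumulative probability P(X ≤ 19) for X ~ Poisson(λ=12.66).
0.965861

We have X ~ Poisson(λ=12.66).

The CDF gives us P(X ≤ k).

Using the CDF:
P(X ≤ 19) = 0.965861

This means there's approximately a 96.6% chance that X is at most 19.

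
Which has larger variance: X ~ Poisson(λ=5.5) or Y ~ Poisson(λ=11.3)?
Y has larger variance (11.3000 > 5.5000)

Compute the variance for each distribution:

X ~ Poisson(λ=5.5):
Var(X) = 5.5000

Y ~ Poisson(λ=11.3):
Var(Y) = 11.3000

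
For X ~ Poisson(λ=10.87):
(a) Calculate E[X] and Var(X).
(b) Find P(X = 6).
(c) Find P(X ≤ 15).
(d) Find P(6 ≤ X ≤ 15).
(a) E[X] = 10.8700, Var(X) = 10.8700
(b) P(X = 6) = 0.043578
(c) P(X ≤ 15) = 0.914168
(d) P(6 ≤ X ≤ 15) = 0.873629

We have X ~ Poisson(λ=10.87).

(a) Moments:
E[X] = 10.8700
Var(X) = 10.8700
σ = √Var(X) = 3.2970

(b) Point probability using PMF:
P(X = 6) = 0.043578

(c) Cumulative probability using CDF:
P(X ≤ 15) = F(15) = 0.914168

(d) Range probability:
P(6 ≤ X ≤ 15) = P(X ≤ 15) - P(X ≤ 5)
                   = F(15) - F(5)
                   = 0.914168 - 0.040539
                   = 0.873629

This means approximately 87.4% of outcomes fall in the interval [6, 15].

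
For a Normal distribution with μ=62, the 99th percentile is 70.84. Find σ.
σ = 3.7999

For X ~ Normal(μ, σ), the p-th percentile satisfies x = μ + z_p × σ,
where z_p = Φ⁻¹(p) is the standard normal quantile.

Step 1: z_{0.99} = Φ⁻¹(0.99) = 2.3263

Step 2: Solve for σ:
70.84 = 62 + 2.3263 × σ
σ = (70.84 - 62) / 2.3263
σ = 8.84 / 2.3263
σ = 3.7999

Verification: μ + z × σ = 62 + 2.3263 × 3.7999 = 70.84 ✓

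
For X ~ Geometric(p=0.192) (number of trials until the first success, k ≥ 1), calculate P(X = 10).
0.028184

We have X ~ Geometric(p=0.192) (number of trials until the first success, k ≥ 1).

For a Geometric distribution, the PMF gives us the probability of each outcome.

Using the PMF formula:
P(X = 10) = 0.028184

Rounded to 4 decimal places: 0.0282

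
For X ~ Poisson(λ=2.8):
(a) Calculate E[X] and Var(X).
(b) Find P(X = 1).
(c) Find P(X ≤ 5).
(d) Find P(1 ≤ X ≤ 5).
(a) E[X] = 2.8000, Var(X) = 2.8000
(b) P(X = 1) = 0.170268
(c) P(X ≤ 5) = 0.934890
(d) P(1 ≤ X ≤ 5) = 0.874080

We have X ~ Poisson(λ=2.8).

(a) Moments:
E[X] = 2.8000
Var(X) = 2.8000
σ = √Var(X) = 1.6733

(b) Point probability using PMF:
P(X = 1) = 0.170268

(c) Cumulative probability using CDF:
P(X ≤ 5) = F(5) = 0.934890

(d) Range probability:
P(1 ≤ X ≤ 5) = P(X ≤ 5) - P(X ≤ 0)
                   = F(5) - F(0)
                   = 0.934890 - 0.060810
                   = 0.874080

This means approximately 87.4% of outcomes fall in the interval [1, 5].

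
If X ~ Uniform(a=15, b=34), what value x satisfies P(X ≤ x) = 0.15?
17.8500

We have X ~ Uniform(a=15, b=34).

We want to find x such that P(X ≤ x) = 0.15.

This is the 15th percentile, which means 15% of values fall below this point.

Using the inverse CDF (quantile function):
x = F⁻¹(0.15) = 17.8500

Verification: P(X ≤ 17.8500) = 0.15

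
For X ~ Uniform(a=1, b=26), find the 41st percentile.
11.2500

We have X ~ Uniform(a=1, b=26).

We want to find x such that P(X ≤ x) = 0.41.

This is the 41st percentile, which means 41% of values fall below this point.

Using the inverse CDF (quantile function):
x = F⁻¹(0.41) = 11.2500

Verification: P(X ≤ 11.2500) = 0.41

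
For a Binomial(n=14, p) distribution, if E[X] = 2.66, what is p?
p = 0.19

For a Binomial(n, p) distribution:
E[X] = n × p

Given n = 14 and E[X] = 2.66:
2.66 = 14 × p
p = 2.66 / 14 = 0.19

Verification: Binomial(14, 0.19) has E[X] = 2.66 ✓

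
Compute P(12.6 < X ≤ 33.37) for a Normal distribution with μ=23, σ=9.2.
0.741019

We have X ~ Normal(μ=23, σ=9.2).

To find P(12.6 < X ≤ 33.37), we use:
P(12.6 < X ≤ 33.37) = P(X ≤ 33.37) - P(X ≤ 12.6)
                 = F(33.37) - F(12.6)
                 = 0.870166 - 0.129147
                 = 0.741019

So there's approximately a 74.1% chance that X falls in this range.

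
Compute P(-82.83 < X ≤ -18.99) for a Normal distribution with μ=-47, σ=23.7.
0.816078

We have X ~ Normal(μ=-47, σ=23.7).

To find P(-82.83 < X ≤ -18.99), we use:
P(-82.83 < X ≤ -18.99) = P(X ≤ -18.99) - P(X ≤ -82.83)
                 = F(-18.99) - F(-82.83)
                 = 0.881369 - 0.065291
                 = 0.816078

So there's approximately a 81.6% chance that X falls in this range.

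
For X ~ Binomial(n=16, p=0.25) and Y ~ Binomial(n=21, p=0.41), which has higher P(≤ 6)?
X has higher probability (P(X ≤ 6) = 0.9204 > P(Y ≤ 6) = 0.1752)

Compute P(≤ 6) for each distribution:

X ~ Binomial(n=16, p=0.25):
P(X ≤ 6) = 0.9204

Y ~ Binomial(n=21, p=0.41):
P(Y ≤ 6) = 0.1752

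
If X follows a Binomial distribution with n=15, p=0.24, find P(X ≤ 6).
0.953668

We have X ~ Binomial(n=15, p=0.24).

The CDF gives us P(X ≤ k).

Using the CDF:
P(X ≤ 6) = 0.953668

This means there's approximately a 95.4% chance that X is at most 6.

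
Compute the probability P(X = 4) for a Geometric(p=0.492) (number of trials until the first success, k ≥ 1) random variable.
0.064499

We have X ~ Geometric(p=0.492) (number of trials until the first success, k ≥ 1).

For a Geometric distribution, the PMF gives us the probability of each outcome.

Using the PMF formula:
P(X = 4) = 0.064499

Rounded to 4 decimal places: 0.0645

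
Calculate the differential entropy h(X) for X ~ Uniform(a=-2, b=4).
1.7918 nats

We have X ~ Uniform(a=-2, b=4).

The differential entropy measures the uncertainty or information content of the distribution.

For a Uniform distribution with a=-2, b=4:
h(X) = 1.7918 nats

(In bits, this would be 2.5850 bits.)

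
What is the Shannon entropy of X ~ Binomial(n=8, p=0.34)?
1.7016 nats

We have X ~ Binomial(n=8, p=0.34).

The Shannon entropy measures the uncertainty or information content of the distribution.

For a Binomial distribution with n=8, p=0.34:
H(X) = 1.7016 nats

(In bits, this would be 2.4549 bits.)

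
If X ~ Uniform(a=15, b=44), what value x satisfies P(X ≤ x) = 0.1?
17.9000

We have X ~ Uniform(a=15, b=44).

We want to find x such that P(X ≤ x) = 0.1.

This is the 10th percentile, which means 10% of values fall below this point.

Using the inverse CDF (quantile function):
x = F⁻¹(0.1) = 17.9000

Verification: P(X ≤ 17.9000) = 0.1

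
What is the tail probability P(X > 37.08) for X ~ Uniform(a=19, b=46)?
0.330370

We have X ~ Uniform(a=19, b=46).

P(X > 37.08) = 1 - P(X ≤ 37.08)
                = 1 - F(37.08)
                = 1 - 0.669630
                = 0.330370

So there's approximately a 33.0% chance that X exceeds 37.08.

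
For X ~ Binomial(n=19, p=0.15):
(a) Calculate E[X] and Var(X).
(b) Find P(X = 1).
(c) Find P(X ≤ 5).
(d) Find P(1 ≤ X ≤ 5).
(a) E[X] = 2.8500, Var(X) = 2.4225
(b) P(X = 1) = 0.152892
(c) P(X ≤ 5) = 0.946304
(d) P(1 ≤ X ≤ 5) = 0.900704

We have X ~ Binomial(n=19, p=0.15).

(a) Moments:
E[X] = 2.8500
Var(X) = 2.4225
σ = √Var(X) = 1.5564

(b) Point probability using PMF:
P(X = 1) = 0.152892

(c) Cumulative probability using CDF:
P(X ≤ 5) = F(5) = 0.946304

(d) Range probability:
P(1 ≤ X ≤ 5) = P(X ≤ 5) - P(X ≤ 0)
                   = F(5) - F(0)
                   = 0.946304 - 0.045599
                   = 0.900704

This means approximately 90.1% of outcomes fall in the interval [1, 5].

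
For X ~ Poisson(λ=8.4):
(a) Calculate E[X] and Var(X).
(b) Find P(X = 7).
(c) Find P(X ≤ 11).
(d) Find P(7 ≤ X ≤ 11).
(a) E[X] = 8.4000, Var(X) = 8.4000
(b) P(X = 7) = 0.131659
(c) P(X ≤ 11) = 0.857066
(d) P(7 ≤ X ≤ 11) = 0.590073

We have X ~ Poisson(λ=8.4).

(a) Moments:
E[X] = 8.4000
Var(X) = 8.4000
σ = √Var(X) = 2.8983

(b) Point probability using PMF:
P(X = 7) = 0.131659

(c) Cumulative probability using CDF:
P(X ≤ 11) = F(11) = 0.857066

(d) Range probability:
P(7 ≤ X ≤ 11) = P(X ≤ 11) - P(X ≤ 6)
                   = F(11) - F(6)
                   = 0.857066 - 0.266993
                   = 0.590073

This means approximately 59.0% of outcomes fall in the interval [7, 11].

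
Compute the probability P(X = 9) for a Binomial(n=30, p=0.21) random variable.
0.080481

We have X ~ Binomial(n=30, p=0.21).

For a Binomial distribution, the PMF gives us the probability of each outcome.

Using the PMF formula:
P(X = 9) = 0.080481

Rounded to 4 decimal places: 0.0805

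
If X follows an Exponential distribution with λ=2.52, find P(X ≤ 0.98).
0.915381

We have X ~ Exponential(λ=2.52).

The CDF gives us P(X ≤ k).

Using the CDF:
P(X ≤ 0.98) = 0.915381

This means there's approximately a 91.5% chance that X is at most 0.98.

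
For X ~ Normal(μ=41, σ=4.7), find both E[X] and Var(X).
E[X] = 41.0000, Var(X) = 22.0900

We have X ~ Normal(μ=41, σ=4.7).

For a Normal distribution with μ=41, σ=4.7:

Expected value:
E[X] = 41.0000

Variance:
Var(X) = 22.0900

Standard deviation:
σ = √Var(X) = 4.7000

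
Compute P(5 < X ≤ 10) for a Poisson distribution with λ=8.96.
0.592580

We have X ~ Poisson(λ=8.96).

To find P(5 < X ≤ 10), we use:
P(5 < X ≤ 10) = P(X ≤ 10) - P(X ≤ 5)
                 = F(10) - F(5)
                 = 0.710721 - 0.118141
                 = 0.592580

So there's approximately a 59.3% chance that X falls in this range.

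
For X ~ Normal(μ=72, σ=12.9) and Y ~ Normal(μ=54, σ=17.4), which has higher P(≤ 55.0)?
Y has higher probability (P(Y ≤ 55.0) = 0.5229 > P(X ≤ 55.0) = 0.0938)

Compute P(≤ 55.0) for each distribution:

X ~ Normal(μ=72, σ=12.9):
P(X ≤ 55.0) = 0.0938

Y ~ Normal(μ=54, σ=17.4):
P(Y ≤ 55.0) = 0.5229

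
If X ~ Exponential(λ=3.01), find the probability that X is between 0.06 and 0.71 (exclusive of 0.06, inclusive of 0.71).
0.716773

We have X ~ Exponential(λ=3.01).

To find P(0.06 < X ≤ 0.71), we use:
P(0.06 < X ≤ 0.71) = P(X ≤ 0.71) - P(X ≤ 0.06)
                 = F(0.71) - F(0.06)
                 = 0.882003 - 0.165231
                 = 0.716773

So there's approximately a 71.7% chance that X falls in this range.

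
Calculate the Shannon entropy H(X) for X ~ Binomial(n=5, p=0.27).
1.3735 nats

We have X ~ Binomial(n=5, p=0.27).

The Shannon entropy measures the uncertainty or information content of the distribution.

For a Binomial distribution with n=5, p=0.27:
H(X) = 1.3735 nats

(In bits, this would be 1.9816 bits.)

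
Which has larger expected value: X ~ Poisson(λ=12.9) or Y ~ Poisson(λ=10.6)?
X has larger mean (12.9000 > 10.6000)

Compute the expected value for each distribution:

X ~ Poisson(λ=12.9):
E[X] = 12.9000

Y ~ Poisson(λ=10.6):
E[Y] = 10.6000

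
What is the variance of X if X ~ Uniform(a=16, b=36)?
33.3333

We have X ~ Uniform(a=16, b=36).

For a Uniform distribution with a=16, b=36:
Var(X) = 33.3333

The variance measures the spread of the distribution around the mean.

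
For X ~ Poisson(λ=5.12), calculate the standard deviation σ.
2.2627

We have X ~ Poisson(λ=5.12).

For a Poisson distribution with λ=5.12:
σ = √Var(X) = 2.2627

The standard deviation is the square root of the variance.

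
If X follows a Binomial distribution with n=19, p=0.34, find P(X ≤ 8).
0.838757

We have X ~ Binomial(n=19, p=0.34).

The CDF gives us P(X ≤ k).

Using the CDF:
P(X ≤ 8) = 0.838757

This means there's approximately a 83.9% chance that X is at most 8.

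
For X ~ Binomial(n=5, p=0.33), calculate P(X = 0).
0.135013

We have X ~ Binomial(n=5, p=0.33).

For a Binomial distribution, the PMF gives us the probability of each outcome.

Using the PMF formula:
P(X = 0) = 0.135013

Rounded to 4 decimal places: 0.1350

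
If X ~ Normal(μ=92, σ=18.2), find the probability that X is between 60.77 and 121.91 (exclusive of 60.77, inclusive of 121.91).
0.906764

We have X ~ Normal(μ=92, σ=18.2).

To find P(60.77 < X ≤ 121.91), we use:
P(60.77 < X ≤ 121.91) = P(X ≤ 121.91) - P(X ≤ 60.77)
                 = F(121.91) - F(60.77)
                 = 0.949851 - 0.043087
                 = 0.906764

So there's approximately a 90.7% chance that X falls in this range.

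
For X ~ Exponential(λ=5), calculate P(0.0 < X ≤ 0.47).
0.904631

We have X ~ Exponential(λ=5).

To find P(0.0 < X ≤ 0.47), we use:
P(0.0 < X ≤ 0.47) = P(X ≤ 0.47) - P(X ≤ 0.0)
                 = F(0.47) - F(0.0)
                 = 0.904631 - 0.000000
                 = 0.904631

So there's approximately a 90.5% chance that X falls in this range.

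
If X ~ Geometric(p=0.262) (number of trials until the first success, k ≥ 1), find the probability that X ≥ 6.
0.218918

We have X ~ Geometric(p=0.262) (number of trials until the first success, k ≥ 1).

For discrete distributions, P(X ≥ 6) = 1 - P(X ≤ 5).

P(X ≤ 5) = 0.781082
P(X ≥ 6) = 1 - 0.781082 = 0.218918

So there's approximately a 21.9% chance that X is at least 6.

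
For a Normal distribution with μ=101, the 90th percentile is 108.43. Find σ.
σ = 5.7977

For X ~ Normal(μ, σ), the p-th percentile satisfies x = μ + z_p × σ,
where z_p = Φ⁻¹(p) is the standard normal quantile.

Step 1: z_{0.9} = Φ⁻¹(0.9) = 1.2816

Step 2: Solve for σ:
108.43 = 101 + 1.2816 × σ
σ = (108.43 - 101) / 1.2816
σ = 7.43 / 1.2816
σ = 5.7977

Verification: μ + z × σ = 101 + 1.2816 × 5.7977 = 108.43 ✓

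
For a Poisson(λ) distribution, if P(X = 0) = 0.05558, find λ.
λ = 2.8899

For a Poisson(λ) distribution, the PMF at 0 is:
P(X = 0) = λ^0 e^(-λ) / 0! = e^(-λ)

Given P(X = 0) = 0.05558:
e^(-λ) = 0.05558
-λ = ln(0.05558)
λ = -ln(0.05558) = 2.8899

Verification: e^(-2.8899) = 0.05558 ✓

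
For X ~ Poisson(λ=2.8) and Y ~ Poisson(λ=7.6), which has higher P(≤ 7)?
X has higher probability (P(X ≤ 7) = 0.9919 > P(Y ≤ 7) = 0.5100)

Compute P(≤ 7) for each distribution:

X ~ Poisson(λ=2.8):
P(X ≤ 7) = 0.9919

Y ~ Poisson(λ=7.6):
P(Y ≤ 7) = 0.5100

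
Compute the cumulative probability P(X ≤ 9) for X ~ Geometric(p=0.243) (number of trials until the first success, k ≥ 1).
0.918368

We have X ~ Geometric(p=0.243) (number of trials until the first success, k ≥ 1).

The CDF gives us P(X ≤ k).

Using the CDF:
P(X ≤ 9) = 0.918368

This means there's approximately a 91.8% chance that X is at most 9.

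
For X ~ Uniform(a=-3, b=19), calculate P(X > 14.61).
0.199545

We have X ~ Uniform(a=-3, b=19).

P(X > 14.61) = 1 - P(X ≤ 14.61)
                = 1 - F(14.61)
                = 1 - 0.800455
                = 0.199545

So there's approximately a 20.0% chance that X exceeds 14.61.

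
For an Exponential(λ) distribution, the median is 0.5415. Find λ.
λ = 1.2801

For X ~ Exponential(λ), the CDF is F(x) = 1 - e^(-λx).
The median m satisfies F(m) = 0.5:
1 - e^(-λm) = 0.5
e^(-λm) = 0.5
λm = ln(2)
m = ln(2) / λ

Given m = 0.5415:
λ = ln(2) / 0.5415 = 0.693147 / 0.5415 = 1.2801

Verification: ln(2) / 1.2801 = 0.5415 ✓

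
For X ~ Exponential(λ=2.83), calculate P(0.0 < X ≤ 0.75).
0.880268

We have X ~ Exponential(λ=2.83).

To find P(0.0 < X ≤ 0.75), we use:
P(0.0 < X ≤ 0.75) = P(X ≤ 0.75) - P(X ≤ 0.0)
                 = F(0.75) - F(0.0)
                 = 0.880268 - 0.000000
                 = 0.880268

So there's approximately a 88.0% chance that X falls in this range.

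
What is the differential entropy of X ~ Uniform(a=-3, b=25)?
3.3322 nats

We have X ~ Uniform(a=-3, b=25).

The differential entropy measures the uncertainty or information content of the distribution.

For a Uniform distribution with a=-3, b=25:
h(X) = 3.3322 nats

(In bits, this would be 4.8074 bits.)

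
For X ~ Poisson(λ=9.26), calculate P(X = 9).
0.131271

We have X ~ Poisson(λ=9.26).

For a Poisson distribution, the PMF gives us the probability of each outcome.

Using the PMF formula:
P(X = 9) = 0.131271

Rounded to 4 decimal places: 0.1313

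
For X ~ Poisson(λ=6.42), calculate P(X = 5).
0.148021

We have X ~ Poisson(λ=6.42).

For a Poisson distribution, the PMF gives us the probability of each outcome.

Using the PMF formula:
P(X = 5) = 0.148021

Rounded to 4 decimal places: 0.1480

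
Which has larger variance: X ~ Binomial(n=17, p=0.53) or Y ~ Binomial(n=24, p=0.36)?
Y has larger variance (5.5296 > 4.2347)

Compute the variance for each distribution:

X ~ Binomial(n=17, p=0.53):
Var(X) = 4.2347

Y ~ Binomial(n=24, p=0.36):
Var(Y) = 5.5296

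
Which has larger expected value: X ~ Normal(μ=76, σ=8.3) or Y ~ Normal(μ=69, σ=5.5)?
X has larger mean (76.0000 > 69.0000)

Compute the expected value for each distribution:

X ~ Normal(μ=76, σ=8.3):
E[X] = 76.0000

Y ~ Normal(μ=69, σ=5.5):
E[Y] = 69.0000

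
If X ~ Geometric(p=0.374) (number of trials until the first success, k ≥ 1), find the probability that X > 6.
0.060179

We have X ~ Geometric(p=0.374) (number of trials until the first success, k ≥ 1).

P(X > 6) = 1 - P(X ≤ 6)
                = 1 - F(6)
                = 1 - 0.939821
                = 0.060179

So there's approximately a 6.0% chance that X exceeds 6.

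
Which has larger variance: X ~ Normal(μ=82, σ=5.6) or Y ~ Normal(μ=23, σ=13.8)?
Y has larger variance (190.4400 > 31.3600)

Compute the variance for each distribution:

X ~ Normal(μ=82, σ=5.6):
Var(X) = 31.3600

Y ~ Normal(μ=23, σ=13.8):
Var(Y) = 190.4400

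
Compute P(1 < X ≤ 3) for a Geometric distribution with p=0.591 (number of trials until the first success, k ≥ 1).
0.340582

We have X ~ Geometric(p=0.591) (number of trials until the first success, k ≥ 1).

To find P(1 < X ≤ 3), we use:
P(1 < X ≤ 3) = P(X ≤ 3) - P(X ≤ 1)
                 = F(3) - F(1)
                 = 0.931582 - 0.591000
                 = 0.340582

So there's approximately a 34.1% chance that X falls in this range.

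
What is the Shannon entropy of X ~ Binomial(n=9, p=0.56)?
1.8149 nats

We have X ~ Binomial(n=9, p=0.56).

The Shannon entropy measures the uncertainty or information content of the distribution.

For a Binomial distribution with n=9, p=0.56:
H(X) = 1.8149 nats

(In bits, this would be 2.6183 bits.)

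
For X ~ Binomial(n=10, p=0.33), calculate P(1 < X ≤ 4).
0.685639

We have X ~ Binomial(n=10, p=0.33).

To find P(1 < X ≤ 4), we use:
P(1 < X ≤ 4) = P(X ≤ 4) - P(X ≤ 1)
                 = F(4) - F(1)
                 = 0.793649 - 0.108010
                 = 0.685639

So there's approximately a 68.6% chance that X falls in this range.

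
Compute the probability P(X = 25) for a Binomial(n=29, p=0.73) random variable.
0.048329

We have X ~ Binomial(n=29, p=0.73).

For a Binomial distribution, the PMF gives us the probability of each outcome.

Using the PMF formula:
P(X = 25) = 0.048329

Rounded to 4 decimal places: 0.0483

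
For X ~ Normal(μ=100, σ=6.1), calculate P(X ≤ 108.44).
0.916761

We have X ~ Normal(μ=100, σ=6.1).

The CDF gives us P(X ≤ k).

Using the CDF:
P(X ≤ 108.44) = 0.916761

This means there's approximately a 91.7% chance that X is at most 108.44.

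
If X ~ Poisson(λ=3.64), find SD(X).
1.9079

We have X ~ Poisson(λ=3.64).

For a Poisson distribution with λ=3.64:
σ = √Var(X) = 1.9079

The standard deviation is the square root of the variance.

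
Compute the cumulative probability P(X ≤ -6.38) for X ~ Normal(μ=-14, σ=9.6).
0.786330

We have X ~ Normal(μ=-14, σ=9.6).

The CDF gives us P(X ≤ k).

Using the CDF:
P(X ≤ -6.38) = 0.786330

This means there's approximately a 78.6% chance that X is at most -6.38.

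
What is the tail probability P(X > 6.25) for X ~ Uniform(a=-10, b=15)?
0.350000

We have X ~ Uniform(a=-10, b=15).

P(X > 6.25) = 1 - P(X ≤ 6.25)
                = 1 - F(6.25)
                = 1 - 0.650000
                = 0.350000

So there's approximately a 35.0% chance that X exceeds 6.25.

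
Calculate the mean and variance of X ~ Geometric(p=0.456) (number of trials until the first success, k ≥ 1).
E[X] = 2.1930, Var(X) = 2.6162

We have X ~ Geometric(p=0.456) (number of trials until the first success, k ≥ 1).

For a Geometric distribution with p=0.456 (number of trials until the first success, k ≥ 1):

Expected value:
E[X] = 2.1930

Variance:
Var(X) = 2.6162

Standard deviation:
σ = √Var(X) = 1.6175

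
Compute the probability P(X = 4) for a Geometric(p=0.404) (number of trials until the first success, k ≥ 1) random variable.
0.085530

We have X ~ Geometric(p=0.404) (number of trials until the first success, k ≥ 1).

For a Geometric distribution, the PMF gives us the probability of each outcome.

Using the PMF formula:
P(X = 4) = 0.085530

Rounded to 4 decimal places: 0.0855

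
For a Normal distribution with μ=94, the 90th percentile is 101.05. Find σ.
σ = 5.5011

For X ~ Normal(μ, σ), the p-th percentile satisfies x = μ + z_p × σ,
where z_p = Φ⁻¹(p) is the standard normal quantile.

Step 1: z_{0.9} = Φ⁻¹(0.9) = 1.2816

Step 2: Solve for σ:
101.05 = 94 + 1.2816 × σ
σ = (101.05 - 94) / 1.2816
σ = 7.05 / 1.2816
σ = 5.5011

Verification: μ + z × σ = 94 + 1.2816 × 5.5011 = 101.05 ✓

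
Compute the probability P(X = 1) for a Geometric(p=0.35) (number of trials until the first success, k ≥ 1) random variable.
0.350000

We have X ~ Geometric(p=0.35) (number of trials until the first success, k ≥ 1).

For a Geometric distribution, the PMF gives us the probability of each outcome.

Using the PMF formula:
P(X = 1) = 0.350000

Rounded to 4 decimal places: 0.3500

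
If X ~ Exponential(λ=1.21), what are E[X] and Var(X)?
E[X] = 0.8264, Var(X) = 0.6830

We have X ~ Exponential(λ=1.21).

For an Exponential distribution with λ=1.21:

Expected value:
E[X] = 0.8264

Variance:
Var(X) = 0.6830

Standard deviation:
σ = √Var(X) = 0.8264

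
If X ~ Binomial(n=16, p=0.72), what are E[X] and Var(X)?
E[X] = 11.5200, Var(X) = 3.2256

We have X ~ Binomial(n=16, p=0.72).

For a Binomial distribution with n=16, p=0.72:

Expected value:
E[X] = 11.5200

Variance:
Var(X) = 3.2256

Standard deviation:
σ = √Var(X) = 1.7960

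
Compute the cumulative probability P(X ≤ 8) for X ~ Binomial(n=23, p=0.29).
0.802454

We have X ~ Binomial(n=23, p=0.29).

The CDF gives us P(X ≤ k).

Using the CDF:
P(X ≤ 8) = 0.802454

This means there's approximately a 80.2% chance that X is at most 8.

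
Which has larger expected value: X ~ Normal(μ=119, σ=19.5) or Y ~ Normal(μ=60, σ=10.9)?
X has larger mean (119.0000 > 60.0000)

Compute the expected value for each distribution:

X ~ Normal(μ=119, σ=19.5):
E[X] = 119.0000

Y ~ Normal(μ=60, σ=10.9):
E[Y] = 60.0000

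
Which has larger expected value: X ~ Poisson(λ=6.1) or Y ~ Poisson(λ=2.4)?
X has larger mean (6.1000 > 2.4000)

Compute the expected value for each distribution:

X ~ Poisson(λ=6.1):
E[X] = 6.1000

Y ~ Poisson(λ=2.4):
E[Y] = 2.4000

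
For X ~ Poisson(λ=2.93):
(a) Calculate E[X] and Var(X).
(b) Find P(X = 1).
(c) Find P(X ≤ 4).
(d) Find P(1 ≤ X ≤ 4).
(a) E[X] = 2.9300, Var(X) = 2.9300
(b) P(X = 1) = 0.156453
(c) P(X ≤ 4) = 0.826885
(d) P(1 ≤ X ≤ 4) = 0.773488

We have X ~ Poisson(λ=2.93).

(a) Moments:
E[X] = 2.9300
Var(X) = 2.9300
σ = √Var(X) = 1.7117

(b) Point probability using PMF:
P(X = 1) = 0.156453

(c) Cumulative probability using CDF:
P(X ≤ 4) = F(4) = 0.826885

(d) Range probability:
P(1 ≤ X ≤ 4) = P(X ≤ 4) - P(X ≤ 0)
                   = F(4) - F(0)
                   = 0.826885 - 0.053397
                   = 0.773488

This means approximately 77.3% of outcomes fall in the interval [1, 4].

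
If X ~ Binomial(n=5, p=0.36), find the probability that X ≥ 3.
0.250897

We have X ~ Binomial(n=5, p=0.36).

For discrete distributions, P(X ≥ 3) = 1 - P(X ≤ 2).

P(X ≤ 2) = 0.749103
P(X ≥ 3) = 1 - 0.749103 = 0.250897

So there's approximately a 25.1% chance that X is at least 3.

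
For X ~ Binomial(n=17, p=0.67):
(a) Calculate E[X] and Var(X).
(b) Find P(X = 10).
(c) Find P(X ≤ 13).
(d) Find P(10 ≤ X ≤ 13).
(a) E[X] = 11.3900, Var(X) = 3.7587
(b) P(X = 10) = 0.151085
(c) P(X ≤ 13) = 0.863432
(d) P(10 ≤ X ≤ 13) = 0.699190

We have X ~ Binomial(n=17, p=0.67).

(a) Moments:
E[X] = 11.3900
Var(X) = 3.7587
σ = √Var(X) = 1.9387

(b) Point probability using PMF:
P(X = 10) = 0.151085

(c) Cumulative probability using CDF:
P(X ≤ 13) = F(13) = 0.863432

(d) Range probability:
P(10 ≤ X ≤ 13) = P(X ≤ 13) - P(X ≤ 9)
                   = F(13) - F(9)
                   = 0.863432 - 0.164243
                   = 0.699190

This means approximately 69.9% of outcomes fall in the interval [10, 13].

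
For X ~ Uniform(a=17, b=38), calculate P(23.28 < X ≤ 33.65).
0.493810

We have X ~ Uniform(a=17, b=38).

To find P(23.28 < X ≤ 33.65), we use:
P(23.28 < X ≤ 33.65) = P(X ≤ 33.65) - P(X ≤ 23.28)
                 = F(33.65) - F(23.28)
                 = 0.792857 - 0.299048
                 = 0.493810

So there's approximately a 49.4% chance that X falls in this range.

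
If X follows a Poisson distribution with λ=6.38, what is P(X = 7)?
0.144716

We have X ~ Poisson(λ=6.38).

For a Poisson distribution, the PMF gives us the probability of each outcome.

Using the PMF formula:
P(X = 7) = 0.144716

Rounded to 4 decimal places: 0.1447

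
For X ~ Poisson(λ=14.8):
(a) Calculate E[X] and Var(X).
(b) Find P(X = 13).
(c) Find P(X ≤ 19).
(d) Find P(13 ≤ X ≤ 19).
(a) E[X] = 14.8000, Var(X) = 14.8000
(b) P(X = 13) = 0.098076
(c) P(X ≤ 19) = 0.886070
(d) P(13 ≤ X ≤ 19) = 0.601557

We have X ~ Poisson(λ=14.8).

(a) Moments:
E[X] = 14.8000
Var(X) = 14.8000
σ = √Var(X) = 3.8471

(b) Point probability using PMF:
P(X = 13) = 0.098076

(c) Cumulative probability using CDF:
P(X ≤ 19) = F(19) = 0.886070

(d) Range probability:
P(13 ≤ X ≤ 19) = P(X ≤ 19) - P(X ≤ 12)
                   = F(19) - F(12)
                   = 0.886070 - 0.284513
                   = 0.601557

This means approximately 60.2% of outcomes fall in the interval [13, 19].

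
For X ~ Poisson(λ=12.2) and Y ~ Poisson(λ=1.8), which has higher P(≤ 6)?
Y has higher probability (P(Y ≤ 6) = 0.9974 > P(X ≤ 6) = 0.0410)

Compute P(≤ 6) for each distribution:

X ~ Poisson(λ=12.2):
P(X ≤ 6) = 0.0410

Y ~ Poisson(λ=1.8):
P(Y ≤ 6) = 0.9974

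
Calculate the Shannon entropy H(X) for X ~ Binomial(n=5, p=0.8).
1.2430 nats

We have X ~ Binomial(n=5, p=0.8).

The Shannon entropy measures the uncertainty or information content of the distribution.

For a Binomial distribution with n=5, p=0.8:
H(X) = 1.2430 nats

(In bits, this would be 1.7933 bits.)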